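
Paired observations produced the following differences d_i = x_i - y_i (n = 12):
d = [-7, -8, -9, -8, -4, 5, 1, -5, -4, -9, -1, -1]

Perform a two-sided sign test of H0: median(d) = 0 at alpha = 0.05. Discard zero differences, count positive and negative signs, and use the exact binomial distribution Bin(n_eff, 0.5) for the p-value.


Step 1: Discard zero differences. Original n = 12; n_eff = number of nonzero differences = 12.
Nonzero differences (with sign): -7, -8, -9, -8, -4, +5, +1, -5, -4, -9, -1, -1
Step 2: Count signs: positive = 2, negative = 10.
Step 3: Under H0: P(positive) = 0.5, so the number of positives S ~ Bin(12, 0.5).
Step 4: Two-sided exact p-value = sum of Bin(12,0.5) probabilities at or below the observed probability = 0.038574.
Step 5: alpha = 0.05. reject H0.

n_eff = 12, pos = 2, neg = 10, p = 0.038574, reject H0.


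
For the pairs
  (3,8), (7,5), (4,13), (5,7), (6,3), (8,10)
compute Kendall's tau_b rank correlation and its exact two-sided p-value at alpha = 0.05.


Step 1: Enumerate the 15 unordered pairs (i,j) with i<j and classify each by sign(x_j-x_i) * sign(y_j-y_i).
  (1,2):dx=+4,dy=-3->D; (1,3):dx=+1,dy=+5->C; (1,4):dx=+2,dy=-1->D; (1,5):dx=+3,dy=-5->D
  (1,6):dx=+5,dy=+2->C; (2,3):dx=-3,dy=+8->D; (2,4):dx=-2,dy=+2->D; (2,5):dx=-1,dy=-2->C
  (2,6):dx=+1,dy=+5->C; (3,4):dx=+1,dy=-6->D; (3,5):dx=+2,dy=-10->D; (3,6):dx=+4,dy=-3->D
  (4,5):dx=+1,dy=-4->D; (4,6):dx=+3,dy=+3->C; (5,6):dx=+2,dy=+7->C
Step 2: C = 6, D = 9, total pairs = 15.
Step 3: tau = (C - D)/(n(n-1)/2) = (6 - 9)/15 = -0.200000.
Step 4: Exact two-sided p-value (enumerate n! = 720 permutations of y under H0): p = 0.719444.
Step 5: alpha = 0.05. fail to reject H0.

tau_b = -0.2000 (C=6, D=9), p = 0.719444, fail to reject H0.


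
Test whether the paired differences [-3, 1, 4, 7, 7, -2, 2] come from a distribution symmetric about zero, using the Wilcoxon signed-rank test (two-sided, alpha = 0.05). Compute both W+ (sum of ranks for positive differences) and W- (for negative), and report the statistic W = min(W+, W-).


Step 1: Drop any zero differences (none here) and take |d_i|.
|d| = [3, 1, 4, 7, 7, 2, 2]
Step 2: Midrank |d_i| (ties get averaged ranks).
ranks: |3|->4, |1|->1, |4|->5, |7|->6.5, |7|->6.5, |2|->2.5, |2|->2.5
Step 3: Attach original signs; sum ranks with positive sign and with negative sign.
W+ = 1 + 5 + 6.5 + 6.5 + 2.5 = 21.5
W- = 4 + 2.5 = 6.5
(Check: W+ + W- = 28 should equal n(n+1)/2 = 28.)
Step 4: Test statistic W = min(W+, W-) = 6.5.
Step 5: Ties in |d|, so use the tie-corrected normal approximation.
        E[W] = n(n+1)/4 = 7*8/4 = 14.
        Tie groups: |d|=2 (t=2), |d|=7 (t=2); sum(t^3 - t) = 12.
        Var[W] = n(n+1)(2n+1)/24 - sum(t^3-t)/48 = 840/24 - 12/48 = 34.75.
        z = (W - E[W]) / sqrt(Var[W]) = (6.5 - 14) / 5.8949 = -1.2723.
        Two-sided p = 2*Phi(z) = 0.203272.
Step 6: alpha = 0.05. fail to reject H0.

W+ = 21.5, W- = 6.5, W = min = 6.5, p = 0.203272, fail to reject H0.


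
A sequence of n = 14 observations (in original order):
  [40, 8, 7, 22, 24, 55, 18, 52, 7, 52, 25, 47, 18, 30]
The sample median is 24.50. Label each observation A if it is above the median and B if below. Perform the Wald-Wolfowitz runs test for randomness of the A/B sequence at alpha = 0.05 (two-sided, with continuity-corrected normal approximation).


Step 1: Compute median = 24.50; label A = above, B = below.
Labels in order: ABBBBABABAAABA  (n_A = 7, n_B = 7)
Step 2: Count runs R = 9.
Step 3: Under H0 (random ordering), E[R] = 2*n_A*n_B/(n_A+n_B) + 1 = 2*7*7/14 + 1 = 8.0000.
        Var[R] = 2*n_A*n_B*(2*n_A*n_B - n_A - n_B) / ((n_A+n_B)^2 * (n_A+n_B-1)) = 8232/2548 = 3.2308.
        SD[R] = 1.7974.
Step 4: Continuity-corrected z = (R - 0.5 - E[R]) / SD[R] = (9 - 0.5 - 8.0000) / 1.7974 = 0.2782.
Step 5: Two-sided p-value via normal approximation = 2*(1 - Phi(|z|)) = 0.780879.
Step 6: alpha = 0.05. fail to reject H0.

R = 9, z = 0.2782, p = 0.780879, fail to reject H0.


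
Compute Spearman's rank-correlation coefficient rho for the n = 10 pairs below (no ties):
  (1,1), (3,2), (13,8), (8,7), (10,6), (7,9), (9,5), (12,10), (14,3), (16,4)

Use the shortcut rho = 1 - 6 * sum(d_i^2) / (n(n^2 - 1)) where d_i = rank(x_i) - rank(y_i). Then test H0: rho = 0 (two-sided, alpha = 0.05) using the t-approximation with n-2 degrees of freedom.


Step 1: Rank x and y separately (midranks; no ties here).
rank(x): 1->1, 3->2, 13->8, 8->4, 10->6, 7->3, 9->5, 12->7, 14->9, 16->10
rank(y): 1->1, 2->2, 8->8, 7->7, 6->6, 9->9, 5->5, 10->10, 3->3, 4->4
Step 2: d_i = R_x(i) - R_y(i); compute d_i^2.
  (1-1)^2=0, (2-2)^2=0, (8-8)^2=0, (4-7)^2=9, (6-6)^2=0, (3-9)^2=36, (5-5)^2=0, (7-10)^2=9, (9-3)^2=36, (10-4)^2=36
sum(d^2) = 126.
Step 3: rho = 1 - 6*126 / (10*(10^2 - 1)) = 1 - 756/990 = 0.236364.
Step 4: Under H0, t = rho * sqrt((n-2)/(1-rho^2)) = 0.6880 ~ t(8).
Step 5: Two-sided p-value from the t-distribution with 8 df = 0.510885.
Step 6: alpha = 0.05. fail to reject H0.

rho = 0.2364, p = 0.510885, fail to reject H0 at alpha = 0.05.


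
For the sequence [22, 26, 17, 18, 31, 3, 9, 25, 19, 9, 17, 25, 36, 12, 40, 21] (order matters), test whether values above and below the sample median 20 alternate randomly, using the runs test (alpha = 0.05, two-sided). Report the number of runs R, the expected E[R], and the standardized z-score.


Step 1: Compute median = 20; label A = above, B = below.
Labels in order: AABBABBABBBAABAA  (n_A = 8, n_B = 8)
Step 2: Count runs R = 9.
Step 3: Under H0 (random ordering), E[R] = 2*n_A*n_B/(n_A+n_B) + 1 = 2*8*8/16 + 1 = 9.0000.
        Var[R] = 2*n_A*n_B*(2*n_A*n_B - n_A - n_B) / ((n_A+n_B)^2 * (n_A+n_B-1)) = 14336/3840 = 3.7333.
        SD[R] = 1.9322.
Step 4: R = E[R], so z = 0 with no continuity correction.
Step 5: Two-sided p-value via normal approximation = 2*(1 - Phi(|z|)) = 1.000000.
Step 6: alpha = 0.05. fail to reject H0.

R = 9, z = 0.0000, p = 1.000000, fail to reject H0.


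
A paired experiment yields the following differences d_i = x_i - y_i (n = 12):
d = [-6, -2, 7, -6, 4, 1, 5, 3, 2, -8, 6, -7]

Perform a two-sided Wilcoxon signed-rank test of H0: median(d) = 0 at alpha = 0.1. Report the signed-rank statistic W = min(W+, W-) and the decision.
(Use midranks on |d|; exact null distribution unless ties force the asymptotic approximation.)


Step 1: Drop any zero differences (none here) and take |d_i|.
|d| = [6, 2, 7, 6, 4, 1, 5, 3, 2, 8, 6, 7]
Step 2: Midrank |d_i| (ties get averaged ranks).
ranks: |6|->8, |2|->2.5, |7|->10.5, |6|->8, |4|->5, |1|->1, |5|->6, |3|->4, |2|->2.5, |8|->12, |6|->8, |7|->10.5
Step 3: Attach original signs; sum ranks with positive sign and with negative sign.
W+ = 10.5 + 5 + 1 + 6 + 4 + 2.5 + 8 = 37
W- = 8 + 2.5 + 8 + 12 + 10.5 = 41
(Check: W+ + W- = 78 should equal n(n+1)/2 = 78.)
Step 4: Test statistic W = min(W+, W-) = 37.
Step 5: Ties in |d|, so use the tie-corrected normal approximation.
        E[W] = n(n+1)/4 = 12*13/4 = 39.
        Tie groups: |d|=2 (t=2), |d|=6 (t=3), |d|=7 (t=2); sum(t^3 - t) = 36.
        Var[W] = n(n+1)(2n+1)/24 - sum(t^3-t)/48 = 3900/24 - 36/48 = 161.75.
        z = (W - E[W]) / sqrt(Var[W]) = (37 - 39) / 12.7181 = -0.1573.
        Two-sided p = 2*Phi(z) = 0.875043.
Step 6: alpha = 0.1. fail to reject H0.

W+ = 37, W- = 41, W = min = 37, p = 0.875043, fail to reject H0.


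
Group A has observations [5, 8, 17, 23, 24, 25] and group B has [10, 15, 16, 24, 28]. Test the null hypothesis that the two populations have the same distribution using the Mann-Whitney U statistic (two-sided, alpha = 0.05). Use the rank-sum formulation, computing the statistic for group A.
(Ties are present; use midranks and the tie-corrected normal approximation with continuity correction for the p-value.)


Step 1: Combine and sort all 11 observations; assign midranks.
sorted (value, group): (5,X), (8,X), (10,Y), (15,Y), (16,Y), (17,X), (23,X), (24,X), (24,Y), (25,X), (28,Y)
ranks: 5->1, 8->2, 10->3, 15->4, 16->5, 17->6, 23->7, 24->8.5, 24->8.5, 25->10, 28->11
Step 2: Rank sum for X: R1 = 1 + 2 + 6 + 7 + 8.5 + 10 = 34.5.
Step 3: U_X = R1 - n1(n1+1)/2 = 34.5 - 6*7/2 = 34.5 - 21 = 13.5.
       U_Y = n1*n2 - U_X = 30 - 13.5 = 16.5.
Step 4: Ties are present, so use the tie-corrected normal approximation (with continuity correction) for the p-value.
Step 5: p-value = 0.854805; compare to alpha = 0.05. fail to reject H0.

U_X = 13.5, p = 0.854805, fail to reject H0 at alpha = 0.05.


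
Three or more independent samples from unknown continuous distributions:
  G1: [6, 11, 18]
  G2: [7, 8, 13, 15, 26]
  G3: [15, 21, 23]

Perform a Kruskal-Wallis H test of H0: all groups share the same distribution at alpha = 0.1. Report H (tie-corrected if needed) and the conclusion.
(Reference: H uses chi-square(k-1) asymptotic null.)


Step 1: Combine all N = 11 observations and assign midranks.
sorted (value, group, rank): (6,G1,1), (7,G2,2), (8,G2,3), (11,G1,4), (13,G2,5), (15,G2,6.5), (15,G3,6.5), (18,G1,8), (21,G3,9), (23,G3,10), (26,G2,11)
Step 2: Sum ranks within each group.
R_1 = 13 (n_1 = 3)
R_2 = 27.5 (n_2 = 5)
R_3 = 25.5 (n_3 = 3)
Step 3: H = 12/(N(N+1)) * sum(R_i^2/n_i) - 3(N+1)
     = 12/(11*12) * (13^2/3 + 27.5^2/5 + 25.5^2/3) - 3*12
     = 0.090909 * 424.333 - 36
     = 2.575758.
Step 4: Ties present; correction factor C = 1 - 6/(11^3 - 11) = 0.995455. Corrected H = 2.575758 / 0.995455 = 2.587519.
Step 5: Under H0, H ~ chi^2(2); p-value = 0.274238.
Step 6: alpha = 0.1. fail to reject H0.

H = 2.5875, df = 2, p = 0.274238, fail to reject H0.


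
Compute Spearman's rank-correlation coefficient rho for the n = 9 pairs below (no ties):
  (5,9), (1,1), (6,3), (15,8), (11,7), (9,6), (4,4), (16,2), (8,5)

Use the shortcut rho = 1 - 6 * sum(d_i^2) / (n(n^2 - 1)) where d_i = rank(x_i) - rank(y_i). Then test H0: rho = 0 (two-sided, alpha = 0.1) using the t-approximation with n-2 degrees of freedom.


Step 1: Rank x and y separately (midranks; no ties here).
rank(x): 5->3, 1->1, 6->4, 15->8, 11->7, 9->6, 4->2, 16->9, 8->5
rank(y): 9->9, 1->1, 3->3, 8->8, 7->7, 6->6, 4->4, 2->2, 5->5
Step 2: d_i = R_x(i) - R_y(i); compute d_i^2.
  (3-9)^2=36, (1-1)^2=0, (4-3)^2=1, (8-8)^2=0, (7-7)^2=0, (6-6)^2=0, (2-4)^2=4, (9-2)^2=49, (5-5)^2=0
sum(d^2) = 90.
Step 3: rho = 1 - 6*90 / (9*(9^2 - 1)) = 1 - 540/720 = 0.250000.
Step 4: Under H0, t = rho * sqrt((n-2)/(1-rho^2)) = 0.6831 ~ t(7).
Step 5: Two-sided p-value from the t-distribution with 7 df = 0.516490.
Step 6: alpha = 0.1. fail to reject H0.

rho = 0.2500, p = 0.516490, fail to reject H0 at alpha = 0.1.


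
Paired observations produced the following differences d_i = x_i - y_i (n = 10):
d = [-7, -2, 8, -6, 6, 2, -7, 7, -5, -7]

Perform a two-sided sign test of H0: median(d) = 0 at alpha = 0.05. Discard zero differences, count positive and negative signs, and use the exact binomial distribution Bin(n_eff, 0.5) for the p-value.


Step 1: Discard zero differences. Original n = 10; n_eff = number of nonzero differences = 10.
Nonzero differences (with sign): -7, -2, +8, -6, +6, +2, -7, +7, -5, -7
Step 2: Count signs: positive = 4, negative = 6.
Step 3: Under H0: P(positive) = 0.5, so the number of positives S ~ Bin(10, 0.5).
Step 4: Two-sided exact p-value = sum of Bin(10,0.5) probabilities at or below the observed probability = 0.753906.
Step 5: alpha = 0.05. fail to reject H0.

n_eff = 10, pos = 4, neg = 6, p = 0.753906, fail to reject H0.


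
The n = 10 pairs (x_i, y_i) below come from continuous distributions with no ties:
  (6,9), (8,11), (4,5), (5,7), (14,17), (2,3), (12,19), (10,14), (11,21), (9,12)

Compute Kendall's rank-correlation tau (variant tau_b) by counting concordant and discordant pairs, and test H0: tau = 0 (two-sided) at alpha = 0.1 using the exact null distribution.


Step 1: Enumerate the 45 unordered pairs (i,j) with i<j and classify each by sign(x_j-x_i) * sign(y_j-y_i).
  (1,2):dx=+2,dy=+2->C; (1,3):dx=-2,dy=-4->C; (1,4):dx=-1,dy=-2->C; (1,5):dx=+8,dy=+8->C
  (1,6):dx=-4,dy=-6->C; (1,7):dx=+6,dy=+10->C; (1,8):dx=+4,dy=+5->C; (1,9):dx=+5,dy=+12->C
  (1,10):dx=+3,dy=+3->C; (2,3):dx=-4,dy=-6->C; (2,4):dx=-3,dy=-4->C; (2,5):dx=+6,dy=+6->C
  (2,6):dx=-6,dy=-8->C; (2,7):dx=+4,dy=+8->C; (2,8):dx=+2,dy=+3->C; (2,9):dx=+3,dy=+10->C
  (2,10):dx=+1,dy=+1->C; (3,4):dx=+1,dy=+2->C; (3,5):dx=+10,dy=+12->C; (3,6):dx=-2,dy=-2->C
  (3,7):dx=+8,dy=+14->C; (3,8):dx=+6,dy=+9->C; (3,9):dx=+7,dy=+16->C; (3,10):dx=+5,dy=+7->C
  (4,5):dx=+9,dy=+10->C; (4,6):dx=-3,dy=-4->C; (4,7):dx=+7,dy=+12->C; (4,8):dx=+5,dy=+7->C
  (4,9):dx=+6,dy=+14->C; (4,10):dx=+4,dy=+5->C; (5,6):dx=-12,dy=-14->C; (5,7):dx=-2,dy=+2->D
  (5,8):dx=-4,dy=-3->C; (5,9):dx=-3,dy=+4->D; (5,10):dx=-5,dy=-5->C; (6,7):dx=+10,dy=+16->C
  (6,8):dx=+8,dy=+11->C; (6,9):dx=+9,dy=+18->C; (6,10):dx=+7,dy=+9->C; (7,8):dx=-2,dy=-5->C
  (7,9):dx=-1,dy=+2->D; (7,10):dx=-3,dy=-7->C; (8,9):dx=+1,dy=+7->C; (8,10):dx=-1,dy=-2->C
  (9,10):dx=-2,dy=-9->C
Step 2: C = 42, D = 3, total pairs = 45.
Step 3: tau = (C - D)/(n(n-1)/2) = (42 - 3)/45 = 0.866667.
Step 4: Exact two-sided p-value (enumerate n! = 3628800 permutations of y under H0): p = 0.000115.
Step 5: alpha = 0.1. reject H0.

tau_b = 0.8667 (C=42, D=3), p = 0.000115, reject H0.


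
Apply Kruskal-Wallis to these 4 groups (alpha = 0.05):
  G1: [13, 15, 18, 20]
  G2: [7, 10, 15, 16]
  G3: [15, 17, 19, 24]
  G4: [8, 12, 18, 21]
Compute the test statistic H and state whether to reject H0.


Step 1: Combine all N = 16 observations and assign midranks.
sorted (value, group, rank): (7,G2,1), (8,G4,2), (10,G2,3), (12,G4,4), (13,G1,5), (15,G1,7), (15,G2,7), (15,G3,7), (16,G2,9), (17,G3,10), (18,G1,11.5), (18,G4,11.5), (19,G3,13), (20,G1,14), (21,G4,15), (24,G3,16)
Step 2: Sum ranks within each group.
R_1 = 37.5 (n_1 = 4)
R_2 = 20 (n_2 = 4)
R_3 = 46 (n_3 = 4)
R_4 = 32.5 (n_4 = 4)
Step 3: H = 12/(N(N+1)) * sum(R_i^2/n_i) - 3(N+1)
     = 12/(16*17) * (37.5^2/4 + 20^2/4 + 46^2/4 + 32.5^2/4) - 3*17
     = 0.044118 * 1244.62 - 51
     = 3.909926.
Step 4: Ties present; correction factor C = 1 - 30/(16^3 - 16) = 0.992647. Corrected H = 3.909926 / 0.992647 = 3.938889.
Step 5: Under H0, H ~ chi^2(3); p-value = 0.268139.
Step 6: alpha = 0.05. fail to reject H0.

H = 3.9389, df = 3, p = 0.268139, fail to reject H0.


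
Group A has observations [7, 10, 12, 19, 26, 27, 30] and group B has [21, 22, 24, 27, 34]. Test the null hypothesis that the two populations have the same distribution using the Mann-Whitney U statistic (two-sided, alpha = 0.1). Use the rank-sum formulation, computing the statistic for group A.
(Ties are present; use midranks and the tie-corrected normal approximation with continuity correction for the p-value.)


Step 1: Combine and sort all 12 observations; assign midranks.
sorted (value, group): (7,X), (10,X), (12,X), (19,X), (21,Y), (22,Y), (24,Y), (26,X), (27,X), (27,Y), (30,X), (34,Y)
ranks: 7->1, 10->2, 12->3, 19->4, 21->5, 22->6, 24->7, 26->8, 27->9.5, 27->9.5, 30->11, 34->12
Step 2: Rank sum for X: R1 = 1 + 2 + 3 + 4 + 8 + 9.5 + 11 = 38.5.
Step 3: U_X = R1 - n1(n1+1)/2 = 38.5 - 7*8/2 = 38.5 - 28 = 10.5.
       U_Y = n1*n2 - U_X = 35 - 10.5 = 24.5.
Step 4: Ties are present, so use the tie-corrected normal approximation (with continuity correction) for the p-value.
Step 5: p-value = 0.290307; compare to alpha = 0.1. fail to reject H0.

U_X = 10.5, p = 0.290307, fail to reject H0 at alpha = 0.1.


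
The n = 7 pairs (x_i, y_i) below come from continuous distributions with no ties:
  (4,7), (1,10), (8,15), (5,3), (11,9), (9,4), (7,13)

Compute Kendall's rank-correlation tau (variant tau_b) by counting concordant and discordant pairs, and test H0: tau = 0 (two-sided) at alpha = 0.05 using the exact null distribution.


Step 1: Enumerate the 21 unordered pairs (i,j) with i<j and classify each by sign(x_j-x_i) * sign(y_j-y_i).
  (1,2):dx=-3,dy=+3->D; (1,3):dx=+4,dy=+8->C; (1,4):dx=+1,dy=-4->D; (1,5):dx=+7,dy=+2->C
  (1,6):dx=+5,dy=-3->D; (1,7):dx=+3,dy=+6->C; (2,3):dx=+7,dy=+5->C; (2,4):dx=+4,dy=-7->D
  (2,5):dx=+10,dy=-1->D; (2,6):dx=+8,dy=-6->D; (2,7):dx=+6,dy=+3->C; (3,4):dx=-3,dy=-12->C
  (3,5):dx=+3,dy=-6->D; (3,6):dx=+1,dy=-11->D; (3,7):dx=-1,dy=-2->C; (4,5):dx=+6,dy=+6->C
  (4,6):dx=+4,dy=+1->C; (4,7):dx=+2,dy=+10->C; (5,6):dx=-2,dy=-5->C; (5,7):dx=-4,dy=+4->D
  (6,7):dx=-2,dy=+9->D
Step 2: C = 11, D = 10, total pairs = 21.
Step 3: tau = (C - D)/(n(n-1)/2) = (11 - 10)/21 = 0.047619.
Step 4: Exact two-sided p-value (enumerate n! = 5040 permutations of y under H0): p = 1.000000.
Step 5: alpha = 0.05. fail to reject H0.

tau_b = 0.0476 (C=11, D=10), p = 1.000000, fail to reject H0.


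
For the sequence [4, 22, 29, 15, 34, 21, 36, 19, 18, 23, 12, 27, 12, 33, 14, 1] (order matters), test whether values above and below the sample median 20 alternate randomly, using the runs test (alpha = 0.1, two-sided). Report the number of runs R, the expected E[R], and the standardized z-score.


Step 1: Compute median = 20; label A = above, B = below.
Labels in order: BAABAAABBABABABB  (n_A = 8, n_B = 8)
Step 2: Count runs R = 11.
Step 3: Under H0 (random ordering), E[R] = 2*n_A*n_B/(n_A+n_B) + 1 = 2*8*8/16 + 1 = 9.0000.
        Var[R] = 2*n_A*n_B*(2*n_A*n_B - n_A - n_B) / ((n_A+n_B)^2 * (n_A+n_B-1)) = 14336/3840 = 3.7333.
        SD[R] = 1.9322.
Step 4: Continuity-corrected z = (R - 0.5 - E[R]) / SD[R] = (11 - 0.5 - 9.0000) / 1.9322 = 0.7763.
Step 5: Two-sided p-value via normal approximation = 2*(1 - Phi(|z|)) = 0.437558.
Step 6: alpha = 0.1. fail to reject H0.

R = 11, z = 0.7763, p = 0.437558, fail to reject H0.


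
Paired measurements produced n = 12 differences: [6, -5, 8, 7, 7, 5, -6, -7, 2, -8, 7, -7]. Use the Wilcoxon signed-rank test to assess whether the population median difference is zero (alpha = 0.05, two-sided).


Step 1: Drop any zero differences (none here) and take |d_i|.
|d| = [6, 5, 8, 7, 7, 5, 6, 7, 2, 8, 7, 7]
Step 2: Midrank |d_i| (ties get averaged ranks).
ranks: |6|->4.5, |5|->2.5, |8|->11.5, |7|->8, |7|->8, |5|->2.5, |6|->4.5, |7|->8, |2|->1, |8|->11.5, |7|->8, |7|->8
Step 3: Attach original signs; sum ranks with positive sign and with negative sign.
W+ = 4.5 + 11.5 + 8 + 8 + 2.5 + 1 + 8 = 43.5
W- = 2.5 + 4.5 + 8 + 11.5 + 8 = 34.5
(Check: W+ + W- = 78 should equal n(n+1)/2 = 78.)
Step 4: Test statistic W = min(W+, W-) = 34.5.
Step 5: Ties in |d|, so use the tie-corrected normal approximation.
        E[W] = n(n+1)/4 = 12*13/4 = 39.
        Tie groups: |d|=5 (t=2), |d|=6 (t=2), |d|=7 (t=5), |d|=8 (t=2); sum(t^3 - t) = 138.
        Var[W] = n(n+1)(2n+1)/24 - sum(t^3-t)/48 = 3900/24 - 138/48 = 159.625.
        z = (W - E[W]) / sqrt(Var[W]) = (34.5 - 39) / 12.6343 = -0.3562.
        Two-sided p = 2*Phi(z) = 0.721710.
Step 6: alpha = 0.05. fail to reject H0.

W+ = 43.5, W- = 34.5, W = min = 34.5, p = 0.721710, fail to reject H0.


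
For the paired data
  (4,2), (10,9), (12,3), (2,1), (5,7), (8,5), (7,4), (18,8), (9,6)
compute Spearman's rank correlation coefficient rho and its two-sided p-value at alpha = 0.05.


Step 1: Rank x and y separately (midranks; no ties here).
rank(x): 4->2, 10->7, 12->8, 2->1, 5->3, 8->5, 7->4, 18->9, 9->6
rank(y): 2->2, 9->9, 3->3, 1->1, 7->7, 5->5, 4->4, 8->8, 6->6
Step 2: d_i = R_x(i) - R_y(i); compute d_i^2.
  (2-2)^2=0, (7-9)^2=4, (8-3)^2=25, (1-1)^2=0, (3-7)^2=16, (5-5)^2=0, (4-4)^2=0, (9-8)^2=1, (6-6)^2=0
sum(d^2) = 46.
Step 3: rho = 1 - 6*46 / (9*(9^2 - 1)) = 1 - 276/720 = 0.616667.
Step 4: Under H0, t = rho * sqrt((n-2)/(1-rho^2)) = 2.0725 ~ t(7).
Step 5: Two-sided p-value from the t-distribution with 7 df = 0.076929.
Step 6: alpha = 0.05. fail to reject H0.

rho = 0.6167, p = 0.076929, fail to reject H0 at alpha = 0.05.


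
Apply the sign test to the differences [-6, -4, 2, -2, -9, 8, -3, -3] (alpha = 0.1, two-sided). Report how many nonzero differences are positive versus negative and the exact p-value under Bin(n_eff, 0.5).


Step 1: Discard zero differences. Original n = 8; n_eff = number of nonzero differences = 8.
Nonzero differences (with sign): -6, -4, +2, -2, -9, +8, -3, -3
Step 2: Count signs: positive = 2, negative = 6.
Step 3: Under H0: P(positive) = 0.5, so the number of positives S ~ Bin(8, 0.5).
Step 4: Two-sided exact p-value = sum of Bin(8,0.5) probabilities at or below the observed probability = 0.289062.
Step 5: alpha = 0.1. fail to reject H0.

n_eff = 8, pos = 2, neg = 6, p = 0.289062, fail to reject H0.


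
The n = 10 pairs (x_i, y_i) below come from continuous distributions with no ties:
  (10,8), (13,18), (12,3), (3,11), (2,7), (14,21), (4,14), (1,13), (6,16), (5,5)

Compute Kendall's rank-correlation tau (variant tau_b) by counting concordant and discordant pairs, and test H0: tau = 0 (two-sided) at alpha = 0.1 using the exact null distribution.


Step 1: Enumerate the 45 unordered pairs (i,j) with i<j and classify each by sign(x_j-x_i) * sign(y_j-y_i).
  (1,2):dx=+3,dy=+10->C; (1,3):dx=+2,dy=-5->D; (1,4):dx=-7,dy=+3->D; (1,5):dx=-8,dy=-1->C
  (1,6):dx=+4,dy=+13->C; (1,7):dx=-6,dy=+6->D; (1,8):dx=-9,dy=+5->D; (1,9):dx=-4,dy=+8->D
  (1,10):dx=-5,dy=-3->C; (2,3):dx=-1,dy=-15->C; (2,4):dx=-10,dy=-7->C; (2,5):dx=-11,dy=-11->C
  (2,6):dx=+1,dy=+3->C; (2,7):dx=-9,dy=-4->C; (2,8):dx=-12,dy=-5->C; (2,9):dx=-7,dy=-2->C
  (2,10):dx=-8,dy=-13->C; (3,4):dx=-9,dy=+8->D; (3,5):dx=-10,dy=+4->D; (3,6):dx=+2,dy=+18->C
  (3,7):dx=-8,dy=+11->D; (3,8):dx=-11,dy=+10->D; (3,9):dx=-6,dy=+13->D; (3,10):dx=-7,dy=+2->D
  (4,5):dx=-1,dy=-4->C; (4,6):dx=+11,dy=+10->C; (4,7):dx=+1,dy=+3->C; (4,8):dx=-2,dy=+2->D
  (4,9):dx=+3,dy=+5->C; (4,10):dx=+2,dy=-6->D; (5,6):dx=+12,dy=+14->C; (5,7):dx=+2,dy=+7->C
  (5,8):dx=-1,dy=+6->D; (5,9):dx=+4,dy=+9->C; (5,10):dx=+3,dy=-2->D; (6,7):dx=-10,dy=-7->C
  (6,8):dx=-13,dy=-8->C; (6,9):dx=-8,dy=-5->C; (6,10):dx=-9,dy=-16->C; (7,8):dx=-3,dy=-1->C
  (7,9):dx=+2,dy=+2->C; (7,10):dx=+1,dy=-9->D; (8,9):dx=+5,dy=+3->C; (8,10):dx=+4,dy=-8->D
  (9,10):dx=-1,dy=-11->C
Step 2: C = 28, D = 17, total pairs = 45.
Step 3: tau = (C - D)/(n(n-1)/2) = (28 - 17)/45 = 0.244444.
Step 4: Exact two-sided p-value (enumerate n! = 3628800 permutations of y under H0): p = 0.380720.
Step 5: alpha = 0.1. fail to reject H0.

tau_b = 0.2444 (C=28, D=17), p = 0.380720, fail to reject H0.


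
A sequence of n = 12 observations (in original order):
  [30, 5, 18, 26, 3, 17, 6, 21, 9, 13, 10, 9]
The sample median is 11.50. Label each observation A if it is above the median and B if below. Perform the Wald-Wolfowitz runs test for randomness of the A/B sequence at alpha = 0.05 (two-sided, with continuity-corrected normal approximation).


Step 1: Compute median = 11.50; label A = above, B = below.
Labels in order: ABAABABABABB  (n_A = 6, n_B = 6)
Step 2: Count runs R = 10.
Step 3: Under H0 (random ordering), E[R] = 2*n_A*n_B/(n_A+n_B) + 1 = 2*6*6/12 + 1 = 7.0000.
        Var[R] = 2*n_A*n_B*(2*n_A*n_B - n_A - n_B) / ((n_A+n_B)^2 * (n_A+n_B-1)) = 4320/1584 = 2.7273.
        SD[R] = 1.6514.
Step 4: Continuity-corrected z = (R - 0.5 - E[R]) / SD[R] = (10 - 0.5 - 7.0000) / 1.6514 = 1.5138.
Step 5: Two-sided p-value via normal approximation = 2*(1 - Phi(|z|)) = 0.130070.
Step 6: alpha = 0.05. fail to reject H0.

R = 10, z = 1.5138, p = 0.130070, fail to reject H0.


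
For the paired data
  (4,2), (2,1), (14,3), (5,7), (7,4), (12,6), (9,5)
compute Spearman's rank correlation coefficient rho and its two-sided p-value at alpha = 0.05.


Step 1: Rank x and y separately (midranks; no ties here).
rank(x): 4->2, 2->1, 14->7, 5->3, 7->4, 12->6, 9->5
rank(y): 2->2, 1->1, 3->3, 7->7, 4->4, 6->6, 5->5
Step 2: d_i = R_x(i) - R_y(i); compute d_i^2.
  (2-2)^2=0, (1-1)^2=0, (7-3)^2=16, (3-7)^2=16, (4-4)^2=0, (6-6)^2=0, (5-5)^2=0
sum(d^2) = 32.
Step 3: rho = 1 - 6*32 / (7*(7^2 - 1)) = 1 - 192/336 = 0.428571.
Step 4: Under H0, t = rho * sqrt((n-2)/(1-rho^2)) = 1.0607 ~ t(5).
Step 5: Two-sided p-value from the t-distribution with 5 df = 0.337368.
Step 6: alpha = 0.05. fail to reject H0.

rho = 0.4286, p = 0.337368, fail to reject H0 at alpha = 0.05.


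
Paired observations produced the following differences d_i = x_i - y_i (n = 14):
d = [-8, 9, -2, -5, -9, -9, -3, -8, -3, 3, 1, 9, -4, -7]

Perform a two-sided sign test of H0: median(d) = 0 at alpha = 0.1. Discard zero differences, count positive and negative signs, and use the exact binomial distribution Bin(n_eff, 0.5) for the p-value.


Step 1: Discard zero differences. Original n = 14; n_eff = number of nonzero differences = 14.
Nonzero differences (with sign): -8, +9, -2, -5, -9, -9, -3, -8, -3, +3, +1, +9, -4, -7
Step 2: Count signs: positive = 4, negative = 10.
Step 3: Under H0: P(positive) = 0.5, so the number of positives S ~ Bin(14, 0.5).
Step 4: Two-sided exact p-value = sum of Bin(14,0.5) probabilities at or below the observed probability = 0.179565.
Step 5: alpha = 0.1. fail to reject H0.

n_eff = 14, pos = 4, neg = 10, p = 0.179565, fail to reject H0.


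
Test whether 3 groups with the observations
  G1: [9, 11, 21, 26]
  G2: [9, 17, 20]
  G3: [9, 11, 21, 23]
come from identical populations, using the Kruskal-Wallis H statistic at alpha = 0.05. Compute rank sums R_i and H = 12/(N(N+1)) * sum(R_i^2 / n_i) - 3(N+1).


Step 1: Combine all N = 11 observations and assign midranks.
sorted (value, group, rank): (9,G1,2), (9,G2,2), (9,G3,2), (11,G1,4.5), (11,G3,4.5), (17,G2,6), (20,G2,7), (21,G1,8.5), (21,G3,8.5), (23,G3,10), (26,G1,11)
Step 2: Sum ranks within each group.
R_1 = 26 (n_1 = 4)
R_2 = 15 (n_2 = 3)
R_3 = 25 (n_3 = 4)
Step 3: H = 12/(N(N+1)) * sum(R_i^2/n_i) - 3(N+1)
     = 12/(11*12) * (26^2/4 + 15^2/3 + 25^2/4) - 3*12
     = 0.090909 * 400.25 - 36
     = 0.386364.
Step 4: Ties present; correction factor C = 1 - 36/(11^3 - 11) = 0.972727. Corrected H = 0.386364 / 0.972727 = 0.397196.
Step 5: Under H0, H ~ chi^2(2); p-value = 0.819879.
Step 6: alpha = 0.05. fail to reject H0.

H = 0.3972, df = 2, p = 0.819879, fail to reject H0.


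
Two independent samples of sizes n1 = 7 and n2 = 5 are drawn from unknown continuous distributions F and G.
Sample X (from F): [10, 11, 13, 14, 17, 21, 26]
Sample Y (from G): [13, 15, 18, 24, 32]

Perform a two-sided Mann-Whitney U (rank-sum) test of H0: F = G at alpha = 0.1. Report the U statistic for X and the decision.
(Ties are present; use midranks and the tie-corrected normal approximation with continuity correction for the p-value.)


Step 1: Combine and sort all 12 observations; assign midranks.
sorted (value, group): (10,X), (11,X), (13,X), (13,Y), (14,X), (15,Y), (17,X), (18,Y), (21,X), (24,Y), (26,X), (32,Y)
ranks: 10->1, 11->2, 13->3.5, 13->3.5, 14->5, 15->6, 17->7, 18->8, 21->9, 24->10, 26->11, 32->12
Step 2: Rank sum for X: R1 = 1 + 2 + 3.5 + 5 + 7 + 9 + 11 = 38.5.
Step 3: U_X = R1 - n1(n1+1)/2 = 38.5 - 7*8/2 = 38.5 - 28 = 10.5.
       U_Y = n1*n2 - U_X = 35 - 10.5 = 24.5.
Step 4: Ties are present, so use the tie-corrected normal approximation (with continuity correction) for the p-value.
Step 5: p-value = 0.290307; compare to alpha = 0.1. fail to reject H0.

U_X = 10.5, p = 0.290307, fail to reject H0 at alpha = 0.1.


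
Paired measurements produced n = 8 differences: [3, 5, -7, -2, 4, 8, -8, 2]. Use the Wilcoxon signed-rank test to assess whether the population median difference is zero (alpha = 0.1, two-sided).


Step 1: Drop any zero differences (none here) and take |d_i|.
|d| = [3, 5, 7, 2, 4, 8, 8, 2]
Step 2: Midrank |d_i| (ties get averaged ranks).
ranks: |3|->3, |5|->5, |7|->6, |2|->1.5, |4|->4, |8|->7.5, |8|->7.5, |2|->1.5
Step 3: Attach original signs; sum ranks with positive sign and with negative sign.
W+ = 3 + 5 + 4 + 7.5 + 1.5 = 21
W- = 6 + 1.5 + 7.5 = 15
(Check: W+ + W- = 36 should equal n(n+1)/2 = 36.)
Step 4: Test statistic W = min(W+, W-) = 15.
Step 5: Ties in |d|, so use the tie-corrected normal approximation.
        E[W] = n(n+1)/4 = 8*9/4 = 18.
        Tie groups: |d|=2 (t=2), |d|=8 (t=2); sum(t^3 - t) = 12.
        Var[W] = n(n+1)(2n+1)/24 - sum(t^3-t)/48 = 1224/24 - 12/48 = 50.75.
        z = (W - E[W]) / sqrt(Var[W]) = (15 - 18) / 7.1239 = -0.4211.
        Two-sided p = 2*Phi(z) = 0.673669.
Step 6: alpha = 0.1. fail to reject H0.

W+ = 21, W- = 15, W = min = 15, p = 0.673669, fail to reject H0.


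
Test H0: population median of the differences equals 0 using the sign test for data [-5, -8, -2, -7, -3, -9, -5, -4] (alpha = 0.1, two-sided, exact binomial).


Step 1: Discard zero differences. Original n = 8; n_eff = number of nonzero differences = 8.
Nonzero differences (with sign): -5, -8, -2, -7, -3, -9, -5, -4
Step 2: Count signs: positive = 0, negative = 8.
Step 3: Under H0: P(positive) = 0.5, so the number of positives S ~ Bin(8, 0.5).
Step 4: Two-sided exact p-value = sum of Bin(8,0.5) probabilities at or below the observed probability = 0.007812.
Step 5: alpha = 0.1. reject H0.

n_eff = 8, pos = 0, neg = 8, p = 0.007812, reject H0.


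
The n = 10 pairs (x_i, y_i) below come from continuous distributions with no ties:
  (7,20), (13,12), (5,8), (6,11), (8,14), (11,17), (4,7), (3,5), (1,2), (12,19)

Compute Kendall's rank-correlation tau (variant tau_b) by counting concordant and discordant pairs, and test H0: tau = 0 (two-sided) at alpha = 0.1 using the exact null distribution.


Step 1: Enumerate the 45 unordered pairs (i,j) with i<j and classify each by sign(x_j-x_i) * sign(y_j-y_i).
  (1,2):dx=+6,dy=-8->D; (1,3):dx=-2,dy=-12->C; (1,4):dx=-1,dy=-9->C; (1,5):dx=+1,dy=-6->D
  (1,6):dx=+4,dy=-3->D; (1,7):dx=-3,dy=-13->C; (1,8):dx=-4,dy=-15->C; (1,9):dx=-6,dy=-18->C
  (1,10):dx=+5,dy=-1->D; (2,3):dx=-8,dy=-4->C; (2,4):dx=-7,dy=-1->C; (2,5):dx=-5,dy=+2->D
  (2,6):dx=-2,dy=+5->D; (2,7):dx=-9,dy=-5->C; (2,8):dx=-10,dy=-7->C; (2,9):dx=-12,dy=-10->C
  (2,10):dx=-1,dy=+7->D; (3,4):dx=+1,dy=+3->C; (3,5):dx=+3,dy=+6->C; (3,6):dx=+6,dy=+9->C
  (3,7):dx=-1,dy=-1->C; (3,8):dx=-2,dy=-3->C; (3,9):dx=-4,dy=-6->C; (3,10):dx=+7,dy=+11->C
  (4,5):dx=+2,dy=+3->C; (4,6):dx=+5,dy=+6->C; (4,7):dx=-2,dy=-4->C; (4,8):dx=-3,dy=-6->C
  (4,9):dx=-5,dy=-9->C; (4,10):dx=+6,dy=+8->C; (5,6):dx=+3,dy=+3->C; (5,7):dx=-4,dy=-7->C
  (5,8):dx=-5,dy=-9->C; (5,9):dx=-7,dy=-12->C; (5,10):dx=+4,dy=+5->C; (6,7):dx=-7,dy=-10->C
  (6,8):dx=-8,dy=-12->C; (6,9):dx=-10,dy=-15->C; (6,10):dx=+1,dy=+2->C; (7,8):dx=-1,dy=-2->C
  (7,9):dx=-3,dy=-5->C; (7,10):dx=+8,dy=+12->C; (8,9):dx=-2,dy=-3->C; (8,10):dx=+9,dy=+14->C
  (9,10):dx=+11,dy=+17->C
Step 2: C = 38, D = 7, total pairs = 45.
Step 3: tau = (C - D)/(n(n-1)/2) = (38 - 7)/45 = 0.688889.
Step 4: Exact two-sided p-value (enumerate n! = 3628800 permutations of y under H0): p = 0.004687.
Step 5: alpha = 0.1. reject H0.

tau_b = 0.6889 (C=38, D=7), p = 0.004687, reject H0.


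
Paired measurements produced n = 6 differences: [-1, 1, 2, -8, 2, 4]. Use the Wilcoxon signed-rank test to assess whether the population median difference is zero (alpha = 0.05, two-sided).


Step 1: Drop any zero differences (none here) and take |d_i|.
|d| = [1, 1, 2, 8, 2, 4]
Step 2: Midrank |d_i| (ties get averaged ranks).
ranks: |1|->1.5, |1|->1.5, |2|->3.5, |8|->6, |2|->3.5, |4|->5
Step 3: Attach original signs; sum ranks with positive sign and with negative sign.
W+ = 1.5 + 3.5 + 3.5 + 5 = 13.5
W- = 1.5 + 6 = 7.5
(Check: W+ + W- = 21 should equal n(n+1)/2 = 21.)
Step 4: Test statistic W = min(W+, W-) = 7.5.
Step 5: Ties in |d|, so use the tie-corrected normal approximation.
        E[W] = n(n+1)/4 = 6*7/4 = 10.5.
        Tie groups: |d|=1 (t=2), |d|=2 (t=2); sum(t^3 - t) = 12.
        Var[W] = n(n+1)(2n+1)/24 - sum(t^3-t)/48 = 546/24 - 12/48 = 22.5.
        z = (W - E[W]) / sqrt(Var[W]) = (7.5 - 10.5) / 4.7434 = -0.6325.
        Two-sided p = 2*Phi(z) = 0.527089.
Step 6: alpha = 0.05. fail to reject H0.

W+ = 13.5, W- = 7.5, W = min = 7.5, p = 0.527089, fail to reject H0.


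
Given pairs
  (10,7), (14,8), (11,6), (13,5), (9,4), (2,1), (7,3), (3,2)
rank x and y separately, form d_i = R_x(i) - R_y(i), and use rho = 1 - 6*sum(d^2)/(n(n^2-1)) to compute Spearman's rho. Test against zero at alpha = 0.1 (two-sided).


Step 1: Rank x and y separately (midranks; no ties here).
rank(x): 10->5, 14->8, 11->6, 13->7, 9->4, 2->1, 7->3, 3->2
rank(y): 7->7, 8->8, 6->6, 5->5, 4->4, 1->1, 3->3, 2->2
Step 2: d_i = R_x(i) - R_y(i); compute d_i^2.
  (5-7)^2=4, (8-8)^2=0, (6-6)^2=0, (7-5)^2=4, (4-4)^2=0, (1-1)^2=0, (3-3)^2=0, (2-2)^2=0
sum(d^2) = 8.
Step 3: rho = 1 - 6*8 / (8*(8^2 - 1)) = 1 - 48/504 = 0.904762.
Step 4: Under H0, t = rho * sqrt((n-2)/(1-rho^2)) = 5.2034 ~ t(6).
Step 5: Two-sided p-value from the t-distribution with 6 df = 0.002008.
Step 6: alpha = 0.1. reject H0.

rho = 0.9048, p = 0.002008, reject H0 at alpha = 0.1.


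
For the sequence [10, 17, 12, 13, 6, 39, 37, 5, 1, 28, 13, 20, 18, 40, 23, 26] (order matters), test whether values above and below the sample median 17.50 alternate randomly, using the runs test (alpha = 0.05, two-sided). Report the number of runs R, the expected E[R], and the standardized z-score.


Step 1: Compute median = 17.50; label A = above, B = below.
Labels in order: BBBBBAABBABAAAAA  (n_A = 8, n_B = 8)
Step 2: Count runs R = 6.
Step 3: Under H0 (random ordering), E[R] = 2*n_A*n_B/(n_A+n_B) + 1 = 2*8*8/16 + 1 = 9.0000.
        Var[R] = 2*n_A*n_B*(2*n_A*n_B - n_A - n_B) / ((n_A+n_B)^2 * (n_A+n_B-1)) = 14336/3840 = 3.7333.
        SD[R] = 1.9322.
Step 4: Continuity-corrected z = (R + 0.5 - E[R]) / SD[R] = (6 + 0.5 - 9.0000) / 1.9322 = -1.2939.
Step 5: Two-sided p-value via normal approximation = 2*(1 - Phi(|z|)) = 0.195709.
Step 6: alpha = 0.05. fail to reject H0.

R = 6, z = -1.2939, p = 0.195709, fail to reject H0.


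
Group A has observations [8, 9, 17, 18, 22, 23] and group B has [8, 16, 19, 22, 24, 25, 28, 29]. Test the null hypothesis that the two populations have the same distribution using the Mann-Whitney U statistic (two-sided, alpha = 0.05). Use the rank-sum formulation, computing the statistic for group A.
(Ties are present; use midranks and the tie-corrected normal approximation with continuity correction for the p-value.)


Step 1: Combine and sort all 14 observations; assign midranks.
sorted (value, group): (8,X), (8,Y), (9,X), (16,Y), (17,X), (18,X), (19,Y), (22,X), (22,Y), (23,X), (24,Y), (25,Y), (28,Y), (29,Y)
ranks: 8->1.5, 8->1.5, 9->3, 16->4, 17->5, 18->6, 19->7, 22->8.5, 22->8.5, 23->10, 24->11, 25->12, 28->13, 29->14
Step 2: Rank sum for X: R1 = 1.5 + 3 + 5 + 6 + 8.5 + 10 = 34.
Step 3: U_X = R1 - n1(n1+1)/2 = 34 - 6*7/2 = 34 - 21 = 13.
       U_Y = n1*n2 - U_X = 48 - 13 = 35.
Step 4: Ties are present, so use the tie-corrected normal approximation (with continuity correction) for the p-value.
Step 5: p-value = 0.174295; compare to alpha = 0.05. fail to reject H0.

U_X = 13, p = 0.174295, fail to reject H0 at alpha = 0.05.


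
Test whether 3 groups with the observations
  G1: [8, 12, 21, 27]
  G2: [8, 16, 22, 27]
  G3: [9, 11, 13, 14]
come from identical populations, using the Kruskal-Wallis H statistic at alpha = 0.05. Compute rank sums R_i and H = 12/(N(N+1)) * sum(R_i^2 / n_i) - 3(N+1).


Step 1: Combine all N = 12 observations and assign midranks.
sorted (value, group, rank): (8,G1,1.5), (8,G2,1.5), (9,G3,3), (11,G3,4), (12,G1,5), (13,G3,6), (14,G3,7), (16,G2,8), (21,G1,9), (22,G2,10), (27,G1,11.5), (27,G2,11.5)
Step 2: Sum ranks within each group.
R_1 = 27 (n_1 = 4)
R_2 = 31 (n_2 = 4)
R_3 = 20 (n_3 = 4)
Step 3: H = 12/(N(N+1)) * sum(R_i^2/n_i) - 3(N+1)
     = 12/(12*13) * (27^2/4 + 31^2/4 + 20^2/4) - 3*13
     = 0.076923 * 522.5 - 39
     = 1.192308.
Step 4: Ties present; correction factor C = 1 - 12/(12^3 - 12) = 0.993007. Corrected H = 1.192308 / 0.993007 = 1.200704.
Step 5: Under H0, H ~ chi^2(2); p-value = 0.548618.
Step 6: alpha = 0.05. fail to reject H0.

H = 1.2007, df = 2, p = 0.548618, fail to reject H0.


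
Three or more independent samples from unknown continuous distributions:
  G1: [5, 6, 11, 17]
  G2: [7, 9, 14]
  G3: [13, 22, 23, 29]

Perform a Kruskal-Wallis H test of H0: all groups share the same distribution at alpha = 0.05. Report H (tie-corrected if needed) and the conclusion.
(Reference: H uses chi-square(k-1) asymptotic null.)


Step 1: Combine all N = 11 observations and assign midranks.
sorted (value, group, rank): (5,G1,1), (6,G1,2), (7,G2,3), (9,G2,4), (11,G1,5), (13,G3,6), (14,G2,7), (17,G1,8), (22,G3,9), (23,G3,10), (29,G3,11)
Step 2: Sum ranks within each group.
R_1 = 16 (n_1 = 4)
R_2 = 14 (n_2 = 3)
R_3 = 36 (n_3 = 4)
Step 3: H = 12/(N(N+1)) * sum(R_i^2/n_i) - 3(N+1)
     = 12/(11*12) * (16^2/4 + 14^2/3 + 36^2/4) - 3*12
     = 0.090909 * 453.333 - 36
     = 5.212121.
Step 4: No ties, so H is used without correction.
Step 5: Under H0, H ~ chi^2(2); p-value = 0.073825.
Step 6: alpha = 0.05. fail to reject H0.

H = 5.2121, df = 2, p = 0.073825, fail to reject H0.


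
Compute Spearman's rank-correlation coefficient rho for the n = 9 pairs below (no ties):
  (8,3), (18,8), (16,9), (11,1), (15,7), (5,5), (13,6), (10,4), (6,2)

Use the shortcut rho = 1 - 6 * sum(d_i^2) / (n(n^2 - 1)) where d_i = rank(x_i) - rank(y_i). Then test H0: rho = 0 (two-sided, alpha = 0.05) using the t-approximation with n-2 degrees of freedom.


Step 1: Rank x and y separately (midranks; no ties here).
rank(x): 8->3, 18->9, 16->8, 11->5, 15->7, 5->1, 13->6, 10->4, 6->2
rank(y): 3->3, 8->8, 9->9, 1->1, 7->7, 5->5, 6->6, 4->4, 2->2
Step 2: d_i = R_x(i) - R_y(i); compute d_i^2.
  (3-3)^2=0, (9-8)^2=1, (8-9)^2=1, (5-1)^2=16, (7-7)^2=0, (1-5)^2=16, (6-6)^2=0, (4-4)^2=0, (2-2)^2=0
sum(d^2) = 34.
Step 3: rho = 1 - 6*34 / (9*(9^2 - 1)) = 1 - 204/720 = 0.716667.
Step 4: Under H0, t = rho * sqrt((n-2)/(1-rho^2)) = 2.7188 ~ t(7).
Step 5: Two-sided p-value from the t-distribution with 7 df = 0.029818.
Step 6: alpha = 0.05. reject H0.

rho = 0.7167, p = 0.029818, reject H0 at alpha = 0.05.


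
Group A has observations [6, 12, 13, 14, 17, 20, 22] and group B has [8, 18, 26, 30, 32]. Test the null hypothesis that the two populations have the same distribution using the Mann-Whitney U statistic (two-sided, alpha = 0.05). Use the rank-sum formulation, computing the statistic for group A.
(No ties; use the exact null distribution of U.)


Step 1: Combine and sort all 12 observations; assign midranks.
sorted (value, group): (6,X), (8,Y), (12,X), (13,X), (14,X), (17,X), (18,Y), (20,X), (22,X), (26,Y), (30,Y), (32,Y)
ranks: 6->1, 8->2, 12->3, 13->4, 14->5, 17->6, 18->7, 20->8, 22->9, 26->10, 30->11, 32->12
Step 2: Rank sum for X: R1 = 1 + 3 + 4 + 5 + 6 + 8 + 9 = 36.
Step 3: U_X = R1 - n1(n1+1)/2 = 36 - 7*8/2 = 36 - 28 = 8.
       U_Y = n1*n2 - U_X = 35 - 8 = 27.
Step 4: No ties, so the exact null distribution of U (based on enumerating the C(12,7) = 792 equally likely rank assignments) gives the two-sided p-value.
Step 5: p-value = 0.148990; compare to alpha = 0.05. fail to reject H0.

U_X = 8, p = 0.148990, fail to reject H0 at alpha = 0.05.


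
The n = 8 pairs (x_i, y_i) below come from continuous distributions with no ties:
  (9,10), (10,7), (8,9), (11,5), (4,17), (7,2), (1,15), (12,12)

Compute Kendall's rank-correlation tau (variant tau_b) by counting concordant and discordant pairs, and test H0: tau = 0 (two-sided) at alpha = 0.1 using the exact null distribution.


Step 1: Enumerate the 28 unordered pairs (i,j) with i<j and classify each by sign(x_j-x_i) * sign(y_j-y_i).
  (1,2):dx=+1,dy=-3->D; (1,3):dx=-1,dy=-1->C; (1,4):dx=+2,dy=-5->D; (1,5):dx=-5,dy=+7->D
  (1,6):dx=-2,dy=-8->C; (1,7):dx=-8,dy=+5->D; (1,8):dx=+3,dy=+2->C; (2,3):dx=-2,dy=+2->D
  (2,4):dx=+1,dy=-2->D; (2,5):dx=-6,dy=+10->D; (2,6):dx=-3,dy=-5->C; (2,7):dx=-9,dy=+8->D
  (2,8):dx=+2,dy=+5->C; (3,4):dx=+3,dy=-4->D; (3,5):dx=-4,dy=+8->D; (3,6):dx=-1,dy=-7->C
  (3,7):dx=-7,dy=+6->D; (3,8):dx=+4,dy=+3->C; (4,5):dx=-7,dy=+12->D; (4,6):dx=-4,dy=-3->C
  (4,7):dx=-10,dy=+10->D; (4,8):dx=+1,dy=+7->C; (5,6):dx=+3,dy=-15->D; (5,7):dx=-3,dy=-2->C
  (5,8):dx=+8,dy=-5->D; (6,7):dx=-6,dy=+13->D; (6,8):dx=+5,dy=+10->C; (7,8):dx=+11,dy=-3->D
Step 2: C = 11, D = 17, total pairs = 28.
Step 3: tau = (C - D)/(n(n-1)/2) = (11 - 17)/28 = -0.214286.
Step 4: Exact two-sided p-value (enumerate n! = 40320 permutations of y under H0): p = 0.548413.
Step 5: alpha = 0.1. fail to reject H0.

tau_b = -0.2143 (C=11, D=17), p = 0.548413, fail to reject H0.


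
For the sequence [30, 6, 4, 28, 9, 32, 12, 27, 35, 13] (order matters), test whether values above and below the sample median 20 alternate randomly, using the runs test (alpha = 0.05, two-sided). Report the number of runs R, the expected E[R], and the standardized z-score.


Step 1: Compute median = 20; label A = above, B = below.
Labels in order: ABBABABAAB  (n_A = 5, n_B = 5)
Step 2: Count runs R = 8.
Step 3: Under H0 (random ordering), E[R] = 2*n_A*n_B/(n_A+n_B) + 1 = 2*5*5/10 + 1 = 6.0000.
        Var[R] = 2*n_A*n_B*(2*n_A*n_B - n_A - n_B) / ((n_A+n_B)^2 * (n_A+n_B-1)) = 2000/900 = 2.2222.
        SD[R] = 1.4907.
Step 4: Continuity-corrected z = (R - 0.5 - E[R]) / SD[R] = (8 - 0.5 - 6.0000) / 1.4907 = 1.0062.
Step 5: Two-sided p-value via normal approximation = 2*(1 - Phi(|z|)) = 0.314305.
Step 6: alpha = 0.05. fail to reject H0.

R = 8, z = 1.0062, p = 0.314305, fail to reject H0.
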